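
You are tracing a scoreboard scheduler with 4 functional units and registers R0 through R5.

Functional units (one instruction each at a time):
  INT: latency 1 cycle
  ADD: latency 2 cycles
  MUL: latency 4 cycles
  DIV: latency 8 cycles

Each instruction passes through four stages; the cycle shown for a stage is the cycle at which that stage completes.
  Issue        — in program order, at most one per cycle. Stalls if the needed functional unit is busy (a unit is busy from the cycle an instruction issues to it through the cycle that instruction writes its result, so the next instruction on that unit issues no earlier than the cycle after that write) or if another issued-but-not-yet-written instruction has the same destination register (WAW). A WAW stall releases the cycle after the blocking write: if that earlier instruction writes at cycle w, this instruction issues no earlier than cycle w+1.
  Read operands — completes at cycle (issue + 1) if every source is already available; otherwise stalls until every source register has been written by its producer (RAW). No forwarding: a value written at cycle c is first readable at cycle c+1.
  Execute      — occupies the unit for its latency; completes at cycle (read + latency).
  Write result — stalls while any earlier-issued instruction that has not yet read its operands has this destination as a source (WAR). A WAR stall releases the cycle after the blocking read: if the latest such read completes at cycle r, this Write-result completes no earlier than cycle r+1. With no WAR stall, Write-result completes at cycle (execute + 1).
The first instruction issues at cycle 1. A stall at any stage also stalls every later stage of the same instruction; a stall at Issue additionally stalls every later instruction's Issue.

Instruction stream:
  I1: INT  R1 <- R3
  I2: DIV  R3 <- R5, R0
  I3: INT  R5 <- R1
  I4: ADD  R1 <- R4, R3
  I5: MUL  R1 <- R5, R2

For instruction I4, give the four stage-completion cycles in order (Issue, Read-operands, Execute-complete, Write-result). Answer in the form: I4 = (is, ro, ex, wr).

I4 = (6, 13, 15, 16)

cycle 1: I1 issues→INT
cycle 2: I1 reads, I2 issues→DIV
cycle 3: I1 exec-done, I2 reads
cycle 4: I1 writes R1
cycle 5: I3 issues→INT
cycle 6: I3 reads, I4 issues→ADD
cycle 7: I3 exec-done
cycle 8: I3 writes R5
cycle 11: I2 exec-done
cycle 12: I2 writes R3
cycle 13: I4 reads
cycle 15: I4 exec-done
cycle 16: I4 writes R1
cycle 17: I5 issues→MUL
cycle 18: I5 reads
cycle 22: I5 exec-done
cycle 23: I5 writes R1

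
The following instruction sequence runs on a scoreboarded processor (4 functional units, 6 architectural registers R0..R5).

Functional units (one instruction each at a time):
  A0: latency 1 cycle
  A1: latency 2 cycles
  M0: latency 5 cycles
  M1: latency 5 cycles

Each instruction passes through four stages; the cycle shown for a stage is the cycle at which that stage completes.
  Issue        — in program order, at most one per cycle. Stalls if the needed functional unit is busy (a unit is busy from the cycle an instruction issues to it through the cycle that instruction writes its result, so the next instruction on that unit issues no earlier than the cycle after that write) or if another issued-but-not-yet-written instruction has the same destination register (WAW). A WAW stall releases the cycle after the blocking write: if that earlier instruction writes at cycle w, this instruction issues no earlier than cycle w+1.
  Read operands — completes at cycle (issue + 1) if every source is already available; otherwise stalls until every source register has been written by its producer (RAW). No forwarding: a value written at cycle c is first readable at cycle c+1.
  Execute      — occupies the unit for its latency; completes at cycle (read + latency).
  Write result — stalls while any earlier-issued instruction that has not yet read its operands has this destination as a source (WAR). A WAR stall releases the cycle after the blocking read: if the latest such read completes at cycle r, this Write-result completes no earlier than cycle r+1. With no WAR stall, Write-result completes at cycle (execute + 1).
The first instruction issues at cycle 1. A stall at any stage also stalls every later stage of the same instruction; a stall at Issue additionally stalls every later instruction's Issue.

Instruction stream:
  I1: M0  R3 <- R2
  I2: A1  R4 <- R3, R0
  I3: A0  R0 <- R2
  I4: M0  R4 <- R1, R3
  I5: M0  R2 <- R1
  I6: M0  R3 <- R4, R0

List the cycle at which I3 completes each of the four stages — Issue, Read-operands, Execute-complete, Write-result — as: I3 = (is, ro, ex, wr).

I3 = (3, 4, 5, 10)

[1] I1 issues→M0
[2] I1 reads, I2 issues→A1
[3] I3 issues→A0
[4] I3 reads
[5] I3 exec-done
[7] I1 exec-done
[8] I1 writes R3
[9] I2 reads
[10] I3 writes R0
[11] I2 exec-done
[12] I2 writes R4
[13] I4 issues→M0
[14] I4 reads
[19] I4 exec-done
[20] I4 writes R4
[21] I5 issues→M0
[22] I5 reads
[27] I5 exec-done
[28] I5 writes R2
[29] I6 issues→M0
[30] I6 reads
[35] I6 exec-done
[36] I6 writes R3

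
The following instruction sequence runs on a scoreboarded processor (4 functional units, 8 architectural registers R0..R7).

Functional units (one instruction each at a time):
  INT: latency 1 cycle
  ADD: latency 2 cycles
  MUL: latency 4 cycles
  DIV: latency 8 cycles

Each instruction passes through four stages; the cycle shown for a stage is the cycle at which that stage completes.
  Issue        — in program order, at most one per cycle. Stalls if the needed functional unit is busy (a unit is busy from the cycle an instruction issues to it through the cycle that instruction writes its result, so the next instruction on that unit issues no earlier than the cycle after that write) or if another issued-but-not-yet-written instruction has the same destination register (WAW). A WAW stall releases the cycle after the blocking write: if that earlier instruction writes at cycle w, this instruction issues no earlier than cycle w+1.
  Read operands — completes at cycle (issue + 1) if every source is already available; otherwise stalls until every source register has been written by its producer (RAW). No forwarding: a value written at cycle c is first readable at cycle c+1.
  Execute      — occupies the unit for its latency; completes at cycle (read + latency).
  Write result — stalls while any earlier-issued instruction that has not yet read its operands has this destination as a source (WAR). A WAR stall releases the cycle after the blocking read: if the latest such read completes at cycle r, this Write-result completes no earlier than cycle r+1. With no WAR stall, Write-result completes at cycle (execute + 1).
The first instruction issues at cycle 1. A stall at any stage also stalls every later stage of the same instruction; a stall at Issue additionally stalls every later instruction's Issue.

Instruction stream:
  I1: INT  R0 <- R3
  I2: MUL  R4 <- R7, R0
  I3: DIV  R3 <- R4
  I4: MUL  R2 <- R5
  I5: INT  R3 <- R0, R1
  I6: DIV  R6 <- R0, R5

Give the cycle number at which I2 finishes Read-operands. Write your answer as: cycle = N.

c1: issue I1 (INT)
c2: I1 read-ops, issue I2 (MUL)
c3: I1 finished on INT, issue I3 (DIV)
c4: I1→R0
c5: I2 read-ops
c9: I2 finished on MUL
c10: I2→R4
c11: I3 read-ops, issue I4 (MUL)
c12: I4 read-ops
c16: I4 finished on MUL
c17: I4→R2
c19: I3 finished on DIV
c20: I3→R3
c21: issue I5 (INT)
c22: I5 read-ops, issue I6 (DIV)
c23: I5 finished on INT, I6 read-ops
c24: I5→R3
c31: I6 finished on DIV
c32: I6→R6

cycle = 5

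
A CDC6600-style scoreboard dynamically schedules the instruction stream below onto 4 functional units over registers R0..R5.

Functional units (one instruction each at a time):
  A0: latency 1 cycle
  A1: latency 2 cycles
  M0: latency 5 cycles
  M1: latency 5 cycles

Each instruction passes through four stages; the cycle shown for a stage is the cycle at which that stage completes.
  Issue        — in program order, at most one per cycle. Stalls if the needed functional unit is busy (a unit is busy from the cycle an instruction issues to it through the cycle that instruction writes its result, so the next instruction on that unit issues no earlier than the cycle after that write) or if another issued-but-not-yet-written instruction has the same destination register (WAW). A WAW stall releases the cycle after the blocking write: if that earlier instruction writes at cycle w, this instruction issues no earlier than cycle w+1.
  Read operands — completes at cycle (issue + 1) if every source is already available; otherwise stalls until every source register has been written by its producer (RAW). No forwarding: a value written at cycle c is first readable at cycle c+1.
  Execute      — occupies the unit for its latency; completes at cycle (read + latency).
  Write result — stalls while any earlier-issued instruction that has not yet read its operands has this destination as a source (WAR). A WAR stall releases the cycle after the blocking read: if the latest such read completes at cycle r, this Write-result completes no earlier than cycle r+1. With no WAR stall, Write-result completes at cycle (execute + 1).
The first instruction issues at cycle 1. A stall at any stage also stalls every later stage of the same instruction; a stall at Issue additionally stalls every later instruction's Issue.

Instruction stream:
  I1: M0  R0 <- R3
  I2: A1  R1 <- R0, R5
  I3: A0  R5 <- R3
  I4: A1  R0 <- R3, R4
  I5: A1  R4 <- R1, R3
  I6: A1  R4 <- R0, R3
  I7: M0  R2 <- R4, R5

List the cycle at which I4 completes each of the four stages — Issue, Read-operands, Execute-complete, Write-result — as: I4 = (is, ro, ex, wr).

I1 -> (1, 2, 7, 8)
I2 -> (2, 9, 11, 12)  // RAW R0: wait I1 write@8
I3 -> (3, 4, 5, 10)  // WAR R5: wait I2 read@9
I4 -> (13, 14, 16, 17)  // struct: A1 busy until I2 writes@12
I5 -> (18, 19, 21, 22)  // struct: A1 busy until I4 writes@17
I6 -> (23, 24, 26, 27)  // struct: A1 busy until I5 writes@22
I7 -> (24, 28, 33, 34)  // RAW R4: wait I6 write@27

I4 = (13, 14, 16, 17)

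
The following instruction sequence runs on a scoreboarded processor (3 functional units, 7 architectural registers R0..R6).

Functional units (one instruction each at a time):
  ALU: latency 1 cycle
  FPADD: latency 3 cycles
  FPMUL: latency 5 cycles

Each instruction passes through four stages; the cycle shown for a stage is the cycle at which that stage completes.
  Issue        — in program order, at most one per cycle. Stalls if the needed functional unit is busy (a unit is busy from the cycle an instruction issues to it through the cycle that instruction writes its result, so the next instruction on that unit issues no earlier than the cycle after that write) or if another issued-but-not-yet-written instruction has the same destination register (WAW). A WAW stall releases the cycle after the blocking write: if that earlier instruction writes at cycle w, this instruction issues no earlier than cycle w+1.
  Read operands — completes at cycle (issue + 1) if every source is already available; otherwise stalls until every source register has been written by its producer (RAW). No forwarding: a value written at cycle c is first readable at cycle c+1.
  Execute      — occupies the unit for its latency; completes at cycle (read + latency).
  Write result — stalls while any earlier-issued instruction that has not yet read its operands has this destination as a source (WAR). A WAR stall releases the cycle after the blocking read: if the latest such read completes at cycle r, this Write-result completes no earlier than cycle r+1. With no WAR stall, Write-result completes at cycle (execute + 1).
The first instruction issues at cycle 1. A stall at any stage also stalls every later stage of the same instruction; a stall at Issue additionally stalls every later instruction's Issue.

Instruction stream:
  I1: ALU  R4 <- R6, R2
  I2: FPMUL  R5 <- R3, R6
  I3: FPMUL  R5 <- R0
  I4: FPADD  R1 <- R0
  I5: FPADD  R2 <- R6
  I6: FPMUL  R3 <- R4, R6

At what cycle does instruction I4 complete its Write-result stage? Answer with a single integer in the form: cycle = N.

cycle = 16

  I1 | 1 | 2 | 3 | 4
  I2 | 2 | 3 | 8 | 9
  I3 | 10 | 11 | 16 | 17   struct: FPMUL busy until I2 writes@9
  I4 | 11 | 12 | 15 | 16
  I5 | 17 | 18 | 21 | 22   struct: FPADD busy until I4 writes@16
  I6 | 18 | 19 | 24 | 25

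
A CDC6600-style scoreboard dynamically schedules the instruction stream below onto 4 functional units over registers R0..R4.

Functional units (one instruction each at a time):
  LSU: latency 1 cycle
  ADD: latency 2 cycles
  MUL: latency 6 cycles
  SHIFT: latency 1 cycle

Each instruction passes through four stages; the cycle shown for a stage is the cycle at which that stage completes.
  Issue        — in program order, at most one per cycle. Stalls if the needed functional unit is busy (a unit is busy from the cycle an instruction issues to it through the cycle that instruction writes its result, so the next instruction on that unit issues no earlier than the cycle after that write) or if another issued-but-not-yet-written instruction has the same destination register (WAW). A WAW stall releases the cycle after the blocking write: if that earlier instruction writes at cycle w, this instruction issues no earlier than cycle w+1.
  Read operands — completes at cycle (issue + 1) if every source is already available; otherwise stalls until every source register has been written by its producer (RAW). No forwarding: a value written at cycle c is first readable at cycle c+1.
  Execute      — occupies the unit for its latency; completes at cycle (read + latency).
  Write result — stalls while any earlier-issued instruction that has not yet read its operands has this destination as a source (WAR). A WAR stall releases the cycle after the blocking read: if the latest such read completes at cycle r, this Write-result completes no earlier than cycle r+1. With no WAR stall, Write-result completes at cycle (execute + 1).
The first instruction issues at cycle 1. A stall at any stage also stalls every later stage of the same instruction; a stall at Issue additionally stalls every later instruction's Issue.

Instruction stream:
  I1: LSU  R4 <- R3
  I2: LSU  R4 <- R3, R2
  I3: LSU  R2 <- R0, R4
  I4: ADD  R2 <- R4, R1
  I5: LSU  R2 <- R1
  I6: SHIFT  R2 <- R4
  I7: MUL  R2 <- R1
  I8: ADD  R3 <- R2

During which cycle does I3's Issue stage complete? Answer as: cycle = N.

c1: I1 issues→LSU
c2: I1 reads
c3: I1 exec-done
c4: I1 writes R4
c5: I2 issues→LSU
c6: I2 reads
c7: I2 exec-done
c8: I2 writes R4
c9: I3 issues→LSU
c10: I3 reads
c11: I3 exec-done
c12: I3 writes R2
c13: I4 issues→ADD
c14: I4 reads
c16: I4 exec-done
c17: I4 writes R2
c18: I5 issues→LSU
c19: I5 reads
c20: I5 exec-done
c21: I5 writes R2
c22: I6 issues→SHIFT
c23: I6 reads
c24: I6 exec-done
c25: I6 writes R2
c26: I7 issues→MUL
c27: I7 reads | I8 issues→ADD
c33: I7 exec-done
c34: I7 writes R2
c35: I8 reads
c37: I8 exec-done
c38: I8 writes R3

cycle = 9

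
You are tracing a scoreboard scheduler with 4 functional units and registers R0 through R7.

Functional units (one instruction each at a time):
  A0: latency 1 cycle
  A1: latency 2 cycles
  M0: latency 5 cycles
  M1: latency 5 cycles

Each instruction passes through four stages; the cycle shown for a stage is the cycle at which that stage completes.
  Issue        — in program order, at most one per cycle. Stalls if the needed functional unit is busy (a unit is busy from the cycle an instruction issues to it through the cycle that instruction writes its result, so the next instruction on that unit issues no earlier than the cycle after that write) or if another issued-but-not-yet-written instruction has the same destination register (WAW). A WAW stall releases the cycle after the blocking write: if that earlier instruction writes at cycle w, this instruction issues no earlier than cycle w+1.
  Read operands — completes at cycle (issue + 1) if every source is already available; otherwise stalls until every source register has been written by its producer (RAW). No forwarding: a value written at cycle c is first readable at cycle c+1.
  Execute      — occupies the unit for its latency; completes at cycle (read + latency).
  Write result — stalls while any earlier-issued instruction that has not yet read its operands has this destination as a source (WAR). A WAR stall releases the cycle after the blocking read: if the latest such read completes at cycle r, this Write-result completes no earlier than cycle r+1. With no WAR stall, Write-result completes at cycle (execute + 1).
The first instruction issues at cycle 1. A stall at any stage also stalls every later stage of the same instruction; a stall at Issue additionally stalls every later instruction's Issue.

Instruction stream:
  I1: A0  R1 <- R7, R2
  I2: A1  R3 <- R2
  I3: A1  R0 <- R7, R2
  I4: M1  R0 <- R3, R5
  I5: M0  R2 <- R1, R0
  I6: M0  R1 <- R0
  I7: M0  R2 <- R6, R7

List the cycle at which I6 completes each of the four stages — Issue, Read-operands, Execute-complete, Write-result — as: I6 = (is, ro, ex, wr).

I1: IS=1 RO=2 EX=3 WR=4
I2: IS=2 RO=3 EX=5 WR=6
I3: IS=7 RO=8 EX=10 WR=11  [struct: A1 busy until I2 writes@6]
I4: IS=12 RO=13 EX=18 WR=19  [WAW R0: wait I3 write@11]
I5: IS=13 RO=20 EX=25 WR=26  [RAW R0: wait I4 write@19]
I6: IS=27 RO=28 EX=33 WR=34  [struct: M0 busy until I5 writes@26]
I7: IS=35 RO=36 EX=41 WR=42  [struct: M0 busy until I6 writes@34]

I6 = (27, 28, 33, 34)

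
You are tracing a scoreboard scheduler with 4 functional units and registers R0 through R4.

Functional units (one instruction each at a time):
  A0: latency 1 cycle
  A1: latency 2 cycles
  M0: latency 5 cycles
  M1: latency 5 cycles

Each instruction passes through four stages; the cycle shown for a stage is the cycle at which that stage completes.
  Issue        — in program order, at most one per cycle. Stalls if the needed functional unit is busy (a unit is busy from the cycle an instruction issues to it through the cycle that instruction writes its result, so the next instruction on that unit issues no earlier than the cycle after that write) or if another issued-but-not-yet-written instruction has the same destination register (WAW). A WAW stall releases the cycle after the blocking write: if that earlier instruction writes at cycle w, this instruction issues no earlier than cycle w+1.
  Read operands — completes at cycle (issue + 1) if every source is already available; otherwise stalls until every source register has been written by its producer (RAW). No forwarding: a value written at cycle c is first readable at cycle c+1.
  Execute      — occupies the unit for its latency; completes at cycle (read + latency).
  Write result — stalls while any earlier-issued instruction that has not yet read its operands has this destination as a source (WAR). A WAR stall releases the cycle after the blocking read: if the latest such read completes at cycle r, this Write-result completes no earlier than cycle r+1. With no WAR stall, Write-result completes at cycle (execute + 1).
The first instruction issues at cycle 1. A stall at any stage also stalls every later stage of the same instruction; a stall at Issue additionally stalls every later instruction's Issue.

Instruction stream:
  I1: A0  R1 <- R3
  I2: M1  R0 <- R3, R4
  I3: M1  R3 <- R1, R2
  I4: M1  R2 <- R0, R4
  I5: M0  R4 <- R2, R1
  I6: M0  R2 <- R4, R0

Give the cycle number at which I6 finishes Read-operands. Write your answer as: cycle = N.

cycle = 34

  I1 | 1 | 2 | 3 | 4
  I2 | 2 | 3 | 8 | 9
  I3 | 10 | 11 | 16 | 17   struct: M1 busy until I2 writes@9
  I4 | 18 | 19 | 24 | 25   struct: M1 busy until I3 writes@17
  I5 | 19 | 26 | 31 | 32   RAW R2: wait I4 write@25
  I6 | 33 | 34 | 39 | 40   struct: M0 busy until I5 writes@32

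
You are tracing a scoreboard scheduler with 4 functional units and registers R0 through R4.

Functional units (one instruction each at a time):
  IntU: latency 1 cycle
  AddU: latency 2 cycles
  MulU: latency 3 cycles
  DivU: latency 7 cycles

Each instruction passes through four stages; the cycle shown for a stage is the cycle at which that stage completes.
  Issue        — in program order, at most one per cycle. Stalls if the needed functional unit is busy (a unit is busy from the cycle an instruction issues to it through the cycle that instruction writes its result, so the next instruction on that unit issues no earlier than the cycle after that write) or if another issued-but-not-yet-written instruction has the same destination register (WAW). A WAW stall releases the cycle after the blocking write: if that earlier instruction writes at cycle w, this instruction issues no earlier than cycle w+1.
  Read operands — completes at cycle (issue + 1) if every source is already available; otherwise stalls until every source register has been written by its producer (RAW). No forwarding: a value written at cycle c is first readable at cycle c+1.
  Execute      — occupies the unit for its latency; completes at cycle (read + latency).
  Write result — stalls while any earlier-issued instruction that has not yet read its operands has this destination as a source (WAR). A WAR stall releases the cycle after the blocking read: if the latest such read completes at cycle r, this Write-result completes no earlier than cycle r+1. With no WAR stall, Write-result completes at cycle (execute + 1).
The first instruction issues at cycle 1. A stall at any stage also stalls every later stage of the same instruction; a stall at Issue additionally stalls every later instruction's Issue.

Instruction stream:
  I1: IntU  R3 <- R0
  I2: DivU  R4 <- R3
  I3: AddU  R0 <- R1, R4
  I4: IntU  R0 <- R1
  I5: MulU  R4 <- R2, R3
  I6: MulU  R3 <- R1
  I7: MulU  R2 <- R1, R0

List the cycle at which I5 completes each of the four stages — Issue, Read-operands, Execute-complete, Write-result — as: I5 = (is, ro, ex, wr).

I5 = (19, 20, 23, 24)

[1] issue I1 (IntU)
[2] I1 read-ops | issue I2 (DivU)
[3] I1 finished on IntU | issue I3 (AddU)
[4] I1→R3
[5] I2 read-ops
[12] I2 finished on DivU
[13] I2→R4
[14] I3 read-ops
[16] I3 finished on AddU
[17] I3→R0
[18] issue I4 (IntU)
[19] I4 read-ops | issue I5 (MulU)
[20] I4 finished on IntU | I5 read-ops
[21] I4→R0
[23] I5 finished on MulU
[24] I5→R4
[25] issue I6 (MulU)
[26] I6 read-ops
[29] I6 finished on MulU
[30] I6→R3
[31] issue I7 (MulU)
[32] I7 read-ops
[35] I7 finished on MulU
[36] I7→R2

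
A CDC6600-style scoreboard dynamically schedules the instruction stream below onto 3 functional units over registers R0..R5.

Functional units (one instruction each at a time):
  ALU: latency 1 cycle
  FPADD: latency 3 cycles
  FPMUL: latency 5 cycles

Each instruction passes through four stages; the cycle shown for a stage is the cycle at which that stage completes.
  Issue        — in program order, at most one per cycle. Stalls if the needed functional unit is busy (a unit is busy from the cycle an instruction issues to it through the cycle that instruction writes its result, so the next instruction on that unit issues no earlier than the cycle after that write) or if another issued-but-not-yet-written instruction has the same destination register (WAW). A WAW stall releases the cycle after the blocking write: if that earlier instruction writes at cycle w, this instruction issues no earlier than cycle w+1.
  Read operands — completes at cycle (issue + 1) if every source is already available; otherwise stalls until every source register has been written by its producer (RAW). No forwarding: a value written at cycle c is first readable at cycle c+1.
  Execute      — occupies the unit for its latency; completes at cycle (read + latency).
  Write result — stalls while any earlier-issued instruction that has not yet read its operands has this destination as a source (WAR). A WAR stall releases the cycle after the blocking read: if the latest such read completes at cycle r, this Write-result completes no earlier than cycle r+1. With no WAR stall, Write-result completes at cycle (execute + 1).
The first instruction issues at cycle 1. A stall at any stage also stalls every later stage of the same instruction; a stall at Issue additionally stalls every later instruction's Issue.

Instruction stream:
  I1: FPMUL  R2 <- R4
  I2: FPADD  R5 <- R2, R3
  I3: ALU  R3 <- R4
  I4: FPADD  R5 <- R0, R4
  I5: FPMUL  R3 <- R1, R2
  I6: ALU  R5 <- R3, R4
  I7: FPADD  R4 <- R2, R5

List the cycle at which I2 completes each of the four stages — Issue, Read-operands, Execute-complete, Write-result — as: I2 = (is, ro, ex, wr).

I2 = (2, 9, 12, 13)

I1: IS=1 RO=2 EX=7 WR=8
I2: IS=2 RO=9 EX=12 WR=13  [RAW R2: wait I1 write@8]
I3: IS=3 RO=4 EX=5 WR=10  [WAR R3: wait I2 read@9]
I4: IS=14 RO=15 EX=18 WR=19  [struct: FPADD busy until I2 writes@13]
I5: IS=15 RO=16 EX=21 WR=22
I6: IS=20 RO=23 EX=24 WR=25  [WAW R5: wait I4 write@19; RAW R3: wait I5 write@22]
I7: IS=21 RO=26 EX=29 WR=30  [RAW R5: wait I6 write@25]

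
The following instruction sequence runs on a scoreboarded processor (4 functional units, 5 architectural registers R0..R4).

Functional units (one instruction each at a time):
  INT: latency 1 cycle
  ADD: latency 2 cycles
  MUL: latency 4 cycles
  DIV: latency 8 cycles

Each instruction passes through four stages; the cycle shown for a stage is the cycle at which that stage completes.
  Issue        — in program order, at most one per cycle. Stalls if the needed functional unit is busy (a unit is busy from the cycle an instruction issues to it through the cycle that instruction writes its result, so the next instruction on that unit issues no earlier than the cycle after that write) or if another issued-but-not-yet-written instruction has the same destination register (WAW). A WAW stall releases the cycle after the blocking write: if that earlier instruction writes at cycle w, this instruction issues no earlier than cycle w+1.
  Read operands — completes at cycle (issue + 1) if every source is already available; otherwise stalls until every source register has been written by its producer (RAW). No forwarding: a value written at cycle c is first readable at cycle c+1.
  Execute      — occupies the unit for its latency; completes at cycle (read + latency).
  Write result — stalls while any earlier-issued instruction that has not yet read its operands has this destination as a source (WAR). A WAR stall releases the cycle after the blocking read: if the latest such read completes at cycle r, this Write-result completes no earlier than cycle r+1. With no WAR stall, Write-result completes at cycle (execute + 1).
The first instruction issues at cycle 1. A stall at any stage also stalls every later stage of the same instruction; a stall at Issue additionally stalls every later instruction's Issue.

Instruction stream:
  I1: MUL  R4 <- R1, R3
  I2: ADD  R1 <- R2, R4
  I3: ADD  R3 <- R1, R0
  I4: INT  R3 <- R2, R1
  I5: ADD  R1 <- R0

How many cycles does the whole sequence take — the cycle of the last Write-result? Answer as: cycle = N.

cycle = 22

[1] I1 issues→MUL
[2] I1 reads · I2 issues→ADD
[6] I1 exec-done
[7] I1 writes R4
[8] I2 reads
[10] I2 exec-done
[11] I2 writes R1
[12] I3 issues→ADD
[13] I3 reads
[15] I3 exec-done
[16] I3 writes R3
[17] I4 issues→INT
[18] I4 reads · I5 issues→ADD
[19] I4 exec-done · I5 reads
[20] I4 writes R3
[21] I5 exec-done
[22] I5 writes R1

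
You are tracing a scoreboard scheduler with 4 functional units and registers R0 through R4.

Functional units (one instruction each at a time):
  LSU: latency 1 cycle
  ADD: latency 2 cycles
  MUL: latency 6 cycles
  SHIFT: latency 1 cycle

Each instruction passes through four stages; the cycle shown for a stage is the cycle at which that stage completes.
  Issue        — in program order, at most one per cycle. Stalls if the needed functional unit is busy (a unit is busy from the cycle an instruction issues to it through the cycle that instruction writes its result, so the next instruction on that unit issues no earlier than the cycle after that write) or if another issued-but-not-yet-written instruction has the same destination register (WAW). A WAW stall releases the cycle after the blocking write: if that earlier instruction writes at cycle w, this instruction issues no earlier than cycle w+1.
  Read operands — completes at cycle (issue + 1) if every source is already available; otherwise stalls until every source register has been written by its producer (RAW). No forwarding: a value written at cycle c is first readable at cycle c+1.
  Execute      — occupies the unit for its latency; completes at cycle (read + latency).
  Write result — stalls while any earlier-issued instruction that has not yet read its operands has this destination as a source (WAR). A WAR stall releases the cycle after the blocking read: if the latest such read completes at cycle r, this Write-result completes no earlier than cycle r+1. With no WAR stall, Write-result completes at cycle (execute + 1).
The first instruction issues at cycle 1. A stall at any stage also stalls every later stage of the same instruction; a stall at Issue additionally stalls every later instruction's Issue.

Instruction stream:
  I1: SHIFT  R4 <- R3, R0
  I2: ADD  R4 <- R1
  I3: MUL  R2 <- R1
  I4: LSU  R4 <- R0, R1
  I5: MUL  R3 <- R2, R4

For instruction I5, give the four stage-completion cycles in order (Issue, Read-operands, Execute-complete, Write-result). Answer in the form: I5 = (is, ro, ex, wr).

I5 = (15, 16, 22, 23)

t=1  I1→SHIFT
t=2  I1 RO
t=3  I1 EX
t=4  I1 WR R4
t=5  I2→ADD
t=6  I2 RO; I3→MUL
t=7  I3 RO
t=8  I2 EX
t=9  I2 WR R4
t=10  I4→LSU
t=11  I4 RO
t=12  I4 EX
t=13  I3 EX; I4 WR R4
t=14  I3 WR R2
t=15  I5→MUL
t=16  I5 RO
t=22  I5 EX
t=23  I5 WR R3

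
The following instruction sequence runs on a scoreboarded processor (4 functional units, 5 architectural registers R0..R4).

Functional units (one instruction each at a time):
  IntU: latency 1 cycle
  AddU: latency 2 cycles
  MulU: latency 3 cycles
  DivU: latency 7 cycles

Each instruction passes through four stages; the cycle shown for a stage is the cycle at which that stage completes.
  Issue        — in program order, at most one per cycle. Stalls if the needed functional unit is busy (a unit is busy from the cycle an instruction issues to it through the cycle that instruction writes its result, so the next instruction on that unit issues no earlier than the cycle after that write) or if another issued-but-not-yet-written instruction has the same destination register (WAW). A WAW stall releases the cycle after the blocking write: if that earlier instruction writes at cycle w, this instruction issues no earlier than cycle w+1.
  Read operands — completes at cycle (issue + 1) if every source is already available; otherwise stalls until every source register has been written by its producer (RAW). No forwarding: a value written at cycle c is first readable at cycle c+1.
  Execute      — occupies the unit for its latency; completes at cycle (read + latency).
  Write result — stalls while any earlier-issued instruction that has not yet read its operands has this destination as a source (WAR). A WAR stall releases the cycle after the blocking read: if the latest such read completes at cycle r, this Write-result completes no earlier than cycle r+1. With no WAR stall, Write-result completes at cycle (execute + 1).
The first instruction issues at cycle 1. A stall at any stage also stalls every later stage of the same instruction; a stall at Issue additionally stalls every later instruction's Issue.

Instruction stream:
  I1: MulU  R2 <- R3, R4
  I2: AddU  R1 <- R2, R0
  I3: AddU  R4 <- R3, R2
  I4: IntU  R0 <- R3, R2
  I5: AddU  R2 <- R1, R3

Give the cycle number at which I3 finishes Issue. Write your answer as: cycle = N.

I1: IS=1 RO=2 EX=5 WR=6
I2: IS=2 RO=7 EX=9 WR=10  [RAW R2: wait I1 write@6]
I3: IS=11 RO=12 EX=14 WR=15  [struct: AddU busy until I2 writes@10]
I4: IS=12 RO=13 EX=14 WR=15
I5: IS=16 RO=17 EX=19 WR=20  [struct: AddU busy until I3 writes@15]

cycle = 11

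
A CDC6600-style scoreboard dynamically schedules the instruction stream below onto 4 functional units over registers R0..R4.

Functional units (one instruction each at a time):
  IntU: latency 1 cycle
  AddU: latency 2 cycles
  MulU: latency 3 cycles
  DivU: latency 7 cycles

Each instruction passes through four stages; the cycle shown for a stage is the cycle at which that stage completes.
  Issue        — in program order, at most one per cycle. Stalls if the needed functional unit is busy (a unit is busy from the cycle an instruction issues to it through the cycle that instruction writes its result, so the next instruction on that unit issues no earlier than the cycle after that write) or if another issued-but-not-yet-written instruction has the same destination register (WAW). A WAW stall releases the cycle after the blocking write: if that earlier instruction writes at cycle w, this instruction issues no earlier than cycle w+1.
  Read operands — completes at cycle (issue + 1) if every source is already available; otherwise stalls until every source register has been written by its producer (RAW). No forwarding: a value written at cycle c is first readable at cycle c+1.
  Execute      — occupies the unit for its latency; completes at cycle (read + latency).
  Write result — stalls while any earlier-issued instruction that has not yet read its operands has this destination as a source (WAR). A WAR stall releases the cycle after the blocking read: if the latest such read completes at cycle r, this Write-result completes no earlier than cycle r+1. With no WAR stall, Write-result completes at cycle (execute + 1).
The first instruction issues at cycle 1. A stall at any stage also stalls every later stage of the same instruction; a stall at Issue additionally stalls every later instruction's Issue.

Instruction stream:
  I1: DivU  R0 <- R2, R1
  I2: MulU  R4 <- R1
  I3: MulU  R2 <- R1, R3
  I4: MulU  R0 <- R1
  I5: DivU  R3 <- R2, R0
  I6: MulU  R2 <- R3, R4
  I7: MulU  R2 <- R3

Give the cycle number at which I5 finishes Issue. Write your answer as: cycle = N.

  I1 | 1 | 2 | 9 | 10
  I2 | 2 | 3 | 6 | 7
  I3 | 8 | 9 | 12 | 13   struct: MulU busy until I2 writes@7
  I4 | 14 | 15 | 18 | 19   struct: MulU busy until I3 writes@13
  I5 | 15 | 20 | 27 | 28   RAW R0: wait I4 write@19
  I6 | 20 | 29 | 32 | 33   struct: MulU busy until I4 writes@19 · RAW R3: wait I5 write@28
  I7 | 34 | 35 | 38 | 39   struct: MulU busy until I6 writes@33

cycle = 15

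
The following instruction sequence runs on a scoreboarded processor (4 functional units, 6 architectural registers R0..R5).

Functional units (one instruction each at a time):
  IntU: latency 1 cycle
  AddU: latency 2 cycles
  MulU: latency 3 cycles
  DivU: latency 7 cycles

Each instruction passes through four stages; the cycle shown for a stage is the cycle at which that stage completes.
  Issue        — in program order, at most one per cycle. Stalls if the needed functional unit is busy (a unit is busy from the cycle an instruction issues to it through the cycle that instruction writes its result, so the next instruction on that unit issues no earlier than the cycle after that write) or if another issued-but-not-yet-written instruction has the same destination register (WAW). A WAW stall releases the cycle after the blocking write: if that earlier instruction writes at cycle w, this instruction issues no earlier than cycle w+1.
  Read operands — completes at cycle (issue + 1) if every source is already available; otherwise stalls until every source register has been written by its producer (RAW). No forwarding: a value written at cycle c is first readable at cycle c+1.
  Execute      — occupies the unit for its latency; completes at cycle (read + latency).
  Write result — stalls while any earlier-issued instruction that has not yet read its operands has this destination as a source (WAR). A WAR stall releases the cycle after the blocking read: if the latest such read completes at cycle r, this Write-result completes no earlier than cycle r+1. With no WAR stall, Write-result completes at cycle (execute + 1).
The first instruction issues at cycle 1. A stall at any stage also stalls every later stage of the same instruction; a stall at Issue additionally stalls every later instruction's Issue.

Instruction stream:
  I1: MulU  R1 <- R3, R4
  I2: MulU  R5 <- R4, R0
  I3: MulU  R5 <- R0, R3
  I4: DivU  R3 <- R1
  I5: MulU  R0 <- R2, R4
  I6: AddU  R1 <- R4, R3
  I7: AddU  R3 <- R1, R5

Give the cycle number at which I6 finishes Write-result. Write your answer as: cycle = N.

1) issue 1, read 2, done 5, write 6
2) issue 7, read 8, done 11, write 12  <struct: MulU busy until I1 writes@6>
3) issue 13, read 14, done 17, write 18  <struct: MulU busy until I2 writes@12>
4) issue 14, read 15, done 22, write 23
5) issue 19, read 20, done 23, write 24  <struct: MulU busy until I3 writes@18>
6) issue 20, read 24, done 26, write 27  <RAW R3: wait I4 write@23>
7) issue 28, read 29, done 31, write 32  <struct: AddU busy until I6 writes@27>

cycle = 27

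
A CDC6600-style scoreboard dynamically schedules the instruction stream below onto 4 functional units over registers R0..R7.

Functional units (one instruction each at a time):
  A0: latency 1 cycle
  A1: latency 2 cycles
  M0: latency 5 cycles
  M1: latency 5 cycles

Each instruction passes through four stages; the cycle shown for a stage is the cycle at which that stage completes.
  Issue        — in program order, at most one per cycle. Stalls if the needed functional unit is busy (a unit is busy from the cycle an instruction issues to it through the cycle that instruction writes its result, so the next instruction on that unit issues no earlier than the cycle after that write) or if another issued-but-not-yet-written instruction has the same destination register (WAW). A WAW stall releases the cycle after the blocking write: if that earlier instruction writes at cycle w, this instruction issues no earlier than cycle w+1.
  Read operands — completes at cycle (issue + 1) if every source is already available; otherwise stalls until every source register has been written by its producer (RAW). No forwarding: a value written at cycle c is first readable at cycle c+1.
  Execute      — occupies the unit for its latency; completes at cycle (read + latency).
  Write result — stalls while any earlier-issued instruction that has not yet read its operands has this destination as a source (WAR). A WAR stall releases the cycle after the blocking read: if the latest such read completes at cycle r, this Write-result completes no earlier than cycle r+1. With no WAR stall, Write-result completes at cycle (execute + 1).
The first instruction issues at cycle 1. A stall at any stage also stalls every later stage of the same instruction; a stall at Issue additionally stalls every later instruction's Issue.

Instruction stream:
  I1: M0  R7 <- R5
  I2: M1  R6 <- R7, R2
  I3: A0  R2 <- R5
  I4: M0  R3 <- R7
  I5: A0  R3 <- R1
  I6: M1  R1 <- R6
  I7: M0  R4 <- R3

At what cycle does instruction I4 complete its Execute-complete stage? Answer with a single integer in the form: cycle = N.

cycle = 15

cycle 1: I1 dispatched to M0
cycle 2: I1 operands ready; I2 dispatched to M1
cycle 3: I3 dispatched to A0
cycle 4: I3 operands ready
cycle 5: I3 complete
cycle 7: I1 complete
cycle 8: R7←I1
cycle 9: I2 operands ready; I4 dispatched to M0
cycle 10: R2←I3; I4 operands ready
cycle 14: I2 complete
cycle 15: R6←I2; I4 complete
cycle 16: R3←I4
cycle 17: I5 dispatched to A0
cycle 18: I5 operands ready; I6 dispatched to M1
cycle 19: I5 complete; I6 operands ready; I7 dispatched to M0
cycle 20: R3←I5
cycle 21: I7 operands ready
cycle 24: I6 complete
cycle 25: R1←I6
cycle 26: I7 complete
cycle 27: R4←I7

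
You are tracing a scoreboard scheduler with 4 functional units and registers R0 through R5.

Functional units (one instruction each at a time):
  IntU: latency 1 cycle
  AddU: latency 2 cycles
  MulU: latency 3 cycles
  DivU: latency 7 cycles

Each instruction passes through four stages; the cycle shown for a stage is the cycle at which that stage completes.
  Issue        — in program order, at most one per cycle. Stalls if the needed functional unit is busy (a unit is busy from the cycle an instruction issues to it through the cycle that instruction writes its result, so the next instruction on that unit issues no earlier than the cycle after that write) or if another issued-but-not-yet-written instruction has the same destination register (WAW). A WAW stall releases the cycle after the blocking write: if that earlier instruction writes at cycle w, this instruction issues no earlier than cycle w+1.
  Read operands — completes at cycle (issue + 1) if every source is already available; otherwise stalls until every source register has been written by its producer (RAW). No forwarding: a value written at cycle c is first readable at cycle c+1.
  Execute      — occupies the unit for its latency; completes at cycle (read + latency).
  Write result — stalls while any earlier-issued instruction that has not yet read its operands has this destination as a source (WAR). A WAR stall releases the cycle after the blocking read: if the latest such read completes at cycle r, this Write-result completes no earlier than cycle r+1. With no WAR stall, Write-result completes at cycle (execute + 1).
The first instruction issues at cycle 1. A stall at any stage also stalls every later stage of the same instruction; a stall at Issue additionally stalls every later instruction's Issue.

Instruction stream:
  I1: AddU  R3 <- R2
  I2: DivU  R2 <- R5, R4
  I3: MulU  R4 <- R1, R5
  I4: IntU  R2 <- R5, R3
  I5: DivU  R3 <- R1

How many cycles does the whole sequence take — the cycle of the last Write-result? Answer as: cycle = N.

cycle = 22

cycle 1: I1 dispatched to AddU
cycle 2: I1 operands ready, I2 dispatched to DivU
cycle 3: I2 operands ready, I3 dispatched to MulU
cycle 4: I1 complete, I3 operands ready
cycle 5: R3←I1
cycle 7: I3 complete
cycle 8: R4←I3
cycle 10: I2 complete
cycle 11: R2←I2
cycle 12: I4 dispatched to IntU
cycle 13: I4 operands ready, I5 dispatched to DivU
cycle 14: I4 complete, I5 operands ready
cycle 15: R2←I4
cycle 21: I5 complete
cycle 22: R3←I5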